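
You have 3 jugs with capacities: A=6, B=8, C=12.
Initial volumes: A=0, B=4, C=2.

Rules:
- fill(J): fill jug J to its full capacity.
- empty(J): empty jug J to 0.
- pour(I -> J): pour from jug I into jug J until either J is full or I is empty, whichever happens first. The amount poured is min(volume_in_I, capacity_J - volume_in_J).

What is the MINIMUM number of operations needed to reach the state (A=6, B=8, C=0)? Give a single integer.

Answer: 3

Derivation:
BFS from (A=0, B=4, C=2). One shortest path:
  1. fill(A) -> (A=6 B=4 C=2)
  2. fill(B) -> (A=6 B=8 C=2)
  3. empty(C) -> (A=6 B=8 C=0)
Reached target in 3 moves.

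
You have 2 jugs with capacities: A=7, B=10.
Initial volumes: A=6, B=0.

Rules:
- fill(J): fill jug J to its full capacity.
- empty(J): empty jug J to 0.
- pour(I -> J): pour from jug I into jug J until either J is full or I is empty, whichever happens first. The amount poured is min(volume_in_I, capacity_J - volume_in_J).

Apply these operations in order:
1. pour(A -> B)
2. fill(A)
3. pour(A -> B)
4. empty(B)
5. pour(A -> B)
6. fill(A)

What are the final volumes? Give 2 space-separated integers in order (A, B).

Answer: 7 3

Derivation:
Step 1: pour(A -> B) -> (A=0 B=6)
Step 2: fill(A) -> (A=7 B=6)
Step 3: pour(A -> B) -> (A=3 B=10)
Step 4: empty(B) -> (A=3 B=0)
Step 5: pour(A -> B) -> (A=0 B=3)
Step 6: fill(A) -> (A=7 B=3)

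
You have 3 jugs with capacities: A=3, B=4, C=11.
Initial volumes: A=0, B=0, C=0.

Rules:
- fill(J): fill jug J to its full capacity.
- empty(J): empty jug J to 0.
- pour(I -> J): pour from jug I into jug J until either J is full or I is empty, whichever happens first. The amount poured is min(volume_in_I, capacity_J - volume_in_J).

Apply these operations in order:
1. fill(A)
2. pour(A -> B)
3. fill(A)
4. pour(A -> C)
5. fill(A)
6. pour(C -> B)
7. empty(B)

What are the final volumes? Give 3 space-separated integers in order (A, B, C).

Answer: 3 0 2

Derivation:
Step 1: fill(A) -> (A=3 B=0 C=0)
Step 2: pour(A -> B) -> (A=0 B=3 C=0)
Step 3: fill(A) -> (A=3 B=3 C=0)
Step 4: pour(A -> C) -> (A=0 B=3 C=3)
Step 5: fill(A) -> (A=3 B=3 C=3)
Step 6: pour(C -> B) -> (A=3 B=4 C=2)
Step 7: empty(B) -> (A=3 B=0 C=2)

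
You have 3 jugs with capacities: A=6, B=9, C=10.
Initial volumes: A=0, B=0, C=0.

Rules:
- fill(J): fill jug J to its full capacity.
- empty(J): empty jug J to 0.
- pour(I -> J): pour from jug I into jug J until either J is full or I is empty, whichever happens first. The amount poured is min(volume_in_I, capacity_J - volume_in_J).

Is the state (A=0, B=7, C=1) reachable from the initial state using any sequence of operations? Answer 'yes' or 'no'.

Answer: yes

Derivation:
BFS from (A=0, B=0, C=0):
  1. fill(C) -> (A=0 B=0 C=10)
  2. pour(C -> A) -> (A=6 B=0 C=4)
  3. empty(A) -> (A=0 B=0 C=4)
  4. pour(C -> A) -> (A=4 B=0 C=0)
  5. fill(C) -> (A=4 B=0 C=10)
  6. pour(C -> B) -> (A=4 B=9 C=1)
  7. pour(B -> A) -> (A=6 B=7 C=1)
  8. empty(A) -> (A=0 B=7 C=1)
Target reached → yes.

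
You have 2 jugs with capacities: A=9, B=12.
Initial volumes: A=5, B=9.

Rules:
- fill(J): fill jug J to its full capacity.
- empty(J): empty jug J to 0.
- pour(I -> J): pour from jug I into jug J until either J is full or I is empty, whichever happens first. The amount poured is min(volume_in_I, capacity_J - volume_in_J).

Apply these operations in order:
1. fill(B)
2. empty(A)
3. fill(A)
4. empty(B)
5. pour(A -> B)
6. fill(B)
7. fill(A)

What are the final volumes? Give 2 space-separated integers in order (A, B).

Step 1: fill(B) -> (A=5 B=12)
Step 2: empty(A) -> (A=0 B=12)
Step 3: fill(A) -> (A=9 B=12)
Step 4: empty(B) -> (A=9 B=0)
Step 5: pour(A -> B) -> (A=0 B=9)
Step 6: fill(B) -> (A=0 B=12)
Step 7: fill(A) -> (A=9 B=12)

Answer: 9 12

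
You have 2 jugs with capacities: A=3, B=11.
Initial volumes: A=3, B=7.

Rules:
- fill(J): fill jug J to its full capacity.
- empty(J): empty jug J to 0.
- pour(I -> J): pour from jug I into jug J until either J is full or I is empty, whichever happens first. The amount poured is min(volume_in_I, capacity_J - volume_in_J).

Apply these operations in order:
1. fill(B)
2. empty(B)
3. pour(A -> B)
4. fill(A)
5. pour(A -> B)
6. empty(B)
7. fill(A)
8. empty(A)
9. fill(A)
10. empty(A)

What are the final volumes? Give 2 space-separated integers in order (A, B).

Step 1: fill(B) -> (A=3 B=11)
Step 2: empty(B) -> (A=3 B=0)
Step 3: pour(A -> B) -> (A=0 B=3)
Step 4: fill(A) -> (A=3 B=3)
Step 5: pour(A -> B) -> (A=0 B=6)
Step 6: empty(B) -> (A=0 B=0)
Step 7: fill(A) -> (A=3 B=0)
Step 8: empty(A) -> (A=0 B=0)
Step 9: fill(A) -> (A=3 B=0)
Step 10: empty(A) -> (A=0 B=0)

Answer: 0 0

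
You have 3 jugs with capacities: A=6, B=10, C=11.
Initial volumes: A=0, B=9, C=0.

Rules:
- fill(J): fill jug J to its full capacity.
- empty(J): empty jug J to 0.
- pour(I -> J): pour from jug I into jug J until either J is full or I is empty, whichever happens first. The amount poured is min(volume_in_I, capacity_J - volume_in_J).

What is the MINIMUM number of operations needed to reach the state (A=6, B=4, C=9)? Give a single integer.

BFS from (A=0, B=9, C=0). One shortest path:
  1. pour(B -> C) -> (A=0 B=0 C=9)
  2. fill(B) -> (A=0 B=10 C=9)
  3. pour(B -> A) -> (A=6 B=4 C=9)
Reached target in 3 moves.

Answer: 3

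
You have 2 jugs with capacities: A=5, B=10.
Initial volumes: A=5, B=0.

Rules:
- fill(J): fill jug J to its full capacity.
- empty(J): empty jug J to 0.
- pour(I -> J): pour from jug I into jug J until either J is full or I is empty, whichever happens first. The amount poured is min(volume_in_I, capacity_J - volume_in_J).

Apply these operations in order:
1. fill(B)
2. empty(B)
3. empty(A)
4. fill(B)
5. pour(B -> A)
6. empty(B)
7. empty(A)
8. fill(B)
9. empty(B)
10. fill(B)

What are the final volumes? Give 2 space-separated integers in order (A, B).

Step 1: fill(B) -> (A=5 B=10)
Step 2: empty(B) -> (A=5 B=0)
Step 3: empty(A) -> (A=0 B=0)
Step 4: fill(B) -> (A=0 B=10)
Step 5: pour(B -> A) -> (A=5 B=5)
Step 6: empty(B) -> (A=5 B=0)
Step 7: empty(A) -> (A=0 B=0)
Step 8: fill(B) -> (A=0 B=10)
Step 9: empty(B) -> (A=0 B=0)
Step 10: fill(B) -> (A=0 B=10)

Answer: 0 10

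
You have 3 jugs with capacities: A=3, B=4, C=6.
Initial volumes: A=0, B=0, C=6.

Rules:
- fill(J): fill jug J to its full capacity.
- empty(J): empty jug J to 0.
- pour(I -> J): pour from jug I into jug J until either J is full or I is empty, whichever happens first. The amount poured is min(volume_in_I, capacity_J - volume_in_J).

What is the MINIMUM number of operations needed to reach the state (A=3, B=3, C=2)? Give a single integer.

BFS from (A=0, B=0, C=6). One shortest path:
  1. fill(A) -> (A=3 B=0 C=6)
  2. pour(C -> B) -> (A=3 B=4 C=2)
  3. empty(B) -> (A=3 B=0 C=2)
  4. pour(A -> B) -> (A=0 B=3 C=2)
  5. fill(A) -> (A=3 B=3 C=2)
Reached target in 5 moves.

Answer: 5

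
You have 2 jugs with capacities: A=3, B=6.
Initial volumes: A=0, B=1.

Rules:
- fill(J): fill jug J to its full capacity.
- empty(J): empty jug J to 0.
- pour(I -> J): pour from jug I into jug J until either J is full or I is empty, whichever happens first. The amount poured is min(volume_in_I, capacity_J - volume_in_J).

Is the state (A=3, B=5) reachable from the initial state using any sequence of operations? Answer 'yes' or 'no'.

Answer: no

Derivation:
BFS explored all 12 reachable states.
Reachable set includes: (0,0), (0,1), (0,3), (0,4), (0,6), (1,0), (1,6), (3,0), (3,1), (3,3), (3,4), (3,6)
Target (A=3, B=5) not in reachable set → no.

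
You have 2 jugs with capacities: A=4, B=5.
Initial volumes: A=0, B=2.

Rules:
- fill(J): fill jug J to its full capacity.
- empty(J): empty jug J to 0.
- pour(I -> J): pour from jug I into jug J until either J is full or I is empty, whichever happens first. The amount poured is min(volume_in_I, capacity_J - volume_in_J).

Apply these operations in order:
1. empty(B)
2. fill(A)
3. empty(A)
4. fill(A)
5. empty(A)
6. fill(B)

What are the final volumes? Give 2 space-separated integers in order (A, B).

Answer: 0 5

Derivation:
Step 1: empty(B) -> (A=0 B=0)
Step 2: fill(A) -> (A=4 B=0)
Step 3: empty(A) -> (A=0 B=0)
Step 4: fill(A) -> (A=4 B=0)
Step 5: empty(A) -> (A=0 B=0)
Step 6: fill(B) -> (A=0 B=5)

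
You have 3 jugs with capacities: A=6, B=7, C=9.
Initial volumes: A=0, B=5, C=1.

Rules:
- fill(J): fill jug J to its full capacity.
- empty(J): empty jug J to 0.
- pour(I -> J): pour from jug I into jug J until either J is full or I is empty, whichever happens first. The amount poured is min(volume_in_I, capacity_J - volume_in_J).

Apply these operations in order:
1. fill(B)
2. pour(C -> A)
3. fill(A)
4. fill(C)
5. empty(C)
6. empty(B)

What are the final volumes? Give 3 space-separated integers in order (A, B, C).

Step 1: fill(B) -> (A=0 B=7 C=1)
Step 2: pour(C -> A) -> (A=1 B=7 C=0)
Step 3: fill(A) -> (A=6 B=7 C=0)
Step 4: fill(C) -> (A=6 B=7 C=9)
Step 5: empty(C) -> (A=6 B=7 C=0)
Step 6: empty(B) -> (A=6 B=0 C=0)

Answer: 6 0 0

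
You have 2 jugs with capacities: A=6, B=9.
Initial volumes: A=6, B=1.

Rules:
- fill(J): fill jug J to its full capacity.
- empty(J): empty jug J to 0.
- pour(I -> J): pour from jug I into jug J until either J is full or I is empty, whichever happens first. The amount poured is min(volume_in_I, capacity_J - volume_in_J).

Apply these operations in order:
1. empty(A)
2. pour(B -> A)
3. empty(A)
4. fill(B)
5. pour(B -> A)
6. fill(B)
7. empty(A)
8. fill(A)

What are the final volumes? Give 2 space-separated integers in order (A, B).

Answer: 6 9

Derivation:
Step 1: empty(A) -> (A=0 B=1)
Step 2: pour(B -> A) -> (A=1 B=0)
Step 3: empty(A) -> (A=0 B=0)
Step 4: fill(B) -> (A=0 B=9)
Step 5: pour(B -> A) -> (A=6 B=3)
Step 6: fill(B) -> (A=6 B=9)
Step 7: empty(A) -> (A=0 B=9)
Step 8: fill(A) -> (A=6 B=9)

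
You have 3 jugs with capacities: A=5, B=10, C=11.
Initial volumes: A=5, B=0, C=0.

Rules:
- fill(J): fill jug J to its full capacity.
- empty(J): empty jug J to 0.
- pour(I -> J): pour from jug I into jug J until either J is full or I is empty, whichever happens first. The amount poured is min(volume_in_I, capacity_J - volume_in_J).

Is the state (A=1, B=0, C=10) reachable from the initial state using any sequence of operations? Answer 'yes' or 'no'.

Answer: yes

Derivation:
BFS from (A=5, B=0, C=0):
  1. empty(A) -> (A=0 B=0 C=0)
  2. fill(C) -> (A=0 B=0 C=11)
  3. pour(C -> B) -> (A=0 B=10 C=1)
  4. pour(C -> A) -> (A=1 B=10 C=0)
  5. pour(B -> C) -> (A=1 B=0 C=10)
Target reached → yes.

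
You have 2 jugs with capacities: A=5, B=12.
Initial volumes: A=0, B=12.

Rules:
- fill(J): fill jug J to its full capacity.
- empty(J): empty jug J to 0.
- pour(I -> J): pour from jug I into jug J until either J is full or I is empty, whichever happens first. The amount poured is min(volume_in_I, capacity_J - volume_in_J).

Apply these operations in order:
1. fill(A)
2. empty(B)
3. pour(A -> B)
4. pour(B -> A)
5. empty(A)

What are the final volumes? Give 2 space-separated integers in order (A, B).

Answer: 0 0

Derivation:
Step 1: fill(A) -> (A=5 B=12)
Step 2: empty(B) -> (A=5 B=0)
Step 3: pour(A -> B) -> (A=0 B=5)
Step 4: pour(B -> A) -> (A=5 B=0)
Step 5: empty(A) -> (A=0 B=0)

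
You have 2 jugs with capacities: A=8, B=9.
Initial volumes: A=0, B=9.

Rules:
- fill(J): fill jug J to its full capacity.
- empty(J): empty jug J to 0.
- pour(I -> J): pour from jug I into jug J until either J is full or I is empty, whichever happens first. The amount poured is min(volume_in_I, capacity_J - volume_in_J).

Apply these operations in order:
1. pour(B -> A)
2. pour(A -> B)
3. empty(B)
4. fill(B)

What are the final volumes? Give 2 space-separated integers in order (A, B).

Answer: 0 9

Derivation:
Step 1: pour(B -> A) -> (A=8 B=1)
Step 2: pour(A -> B) -> (A=0 B=9)
Step 3: empty(B) -> (A=0 B=0)
Step 4: fill(B) -> (A=0 B=9)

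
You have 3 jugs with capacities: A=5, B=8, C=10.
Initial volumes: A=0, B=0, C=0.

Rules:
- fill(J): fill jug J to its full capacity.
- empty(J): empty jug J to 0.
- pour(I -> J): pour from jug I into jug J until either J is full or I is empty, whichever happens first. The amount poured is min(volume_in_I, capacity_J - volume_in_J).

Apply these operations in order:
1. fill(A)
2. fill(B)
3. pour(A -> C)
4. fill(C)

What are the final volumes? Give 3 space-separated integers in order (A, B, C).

Step 1: fill(A) -> (A=5 B=0 C=0)
Step 2: fill(B) -> (A=5 B=8 C=0)
Step 3: pour(A -> C) -> (A=0 B=8 C=5)
Step 4: fill(C) -> (A=0 B=8 C=10)

Answer: 0 8 10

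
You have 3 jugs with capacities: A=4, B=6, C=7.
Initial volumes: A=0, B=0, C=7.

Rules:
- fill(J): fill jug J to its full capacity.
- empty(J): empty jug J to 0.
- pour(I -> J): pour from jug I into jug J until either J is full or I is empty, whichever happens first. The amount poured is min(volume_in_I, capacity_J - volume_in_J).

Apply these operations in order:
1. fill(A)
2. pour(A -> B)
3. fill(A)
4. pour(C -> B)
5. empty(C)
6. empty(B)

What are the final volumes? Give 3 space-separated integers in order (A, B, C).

Answer: 4 0 0

Derivation:
Step 1: fill(A) -> (A=4 B=0 C=7)
Step 2: pour(A -> B) -> (A=0 B=4 C=7)
Step 3: fill(A) -> (A=4 B=4 C=7)
Step 4: pour(C -> B) -> (A=4 B=6 C=5)
Step 5: empty(C) -> (A=4 B=6 C=0)
Step 6: empty(B) -> (A=4 B=0 C=0)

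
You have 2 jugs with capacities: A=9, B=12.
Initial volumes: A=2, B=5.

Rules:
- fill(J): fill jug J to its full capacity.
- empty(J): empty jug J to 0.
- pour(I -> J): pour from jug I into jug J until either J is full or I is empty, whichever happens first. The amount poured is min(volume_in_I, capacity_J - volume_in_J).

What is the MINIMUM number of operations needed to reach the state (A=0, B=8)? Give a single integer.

BFS from (A=2, B=5). One shortest path:
  1. empty(A) -> (A=0 B=5)
  2. pour(B -> A) -> (A=5 B=0)
  3. fill(B) -> (A=5 B=12)
  4. pour(B -> A) -> (A=9 B=8)
  5. empty(A) -> (A=0 B=8)
Reached target in 5 moves.

Answer: 5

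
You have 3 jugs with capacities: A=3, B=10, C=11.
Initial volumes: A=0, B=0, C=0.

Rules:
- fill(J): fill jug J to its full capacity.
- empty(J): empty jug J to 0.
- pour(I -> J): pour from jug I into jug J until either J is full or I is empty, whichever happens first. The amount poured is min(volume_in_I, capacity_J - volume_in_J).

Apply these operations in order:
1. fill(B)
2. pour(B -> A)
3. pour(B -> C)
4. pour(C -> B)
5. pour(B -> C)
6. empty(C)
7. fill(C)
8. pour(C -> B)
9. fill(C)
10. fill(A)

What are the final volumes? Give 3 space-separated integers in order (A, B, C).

Step 1: fill(B) -> (A=0 B=10 C=0)
Step 2: pour(B -> A) -> (A=3 B=7 C=0)
Step 3: pour(B -> C) -> (A=3 B=0 C=7)
Step 4: pour(C -> B) -> (A=3 B=7 C=0)
Step 5: pour(B -> C) -> (A=3 B=0 C=7)
Step 6: empty(C) -> (A=3 B=0 C=0)
Step 7: fill(C) -> (A=3 B=0 C=11)
Step 8: pour(C -> B) -> (A=3 B=10 C=1)
Step 9: fill(C) -> (A=3 B=10 C=11)
Step 10: fill(A) -> (A=3 B=10 C=11)

Answer: 3 10 11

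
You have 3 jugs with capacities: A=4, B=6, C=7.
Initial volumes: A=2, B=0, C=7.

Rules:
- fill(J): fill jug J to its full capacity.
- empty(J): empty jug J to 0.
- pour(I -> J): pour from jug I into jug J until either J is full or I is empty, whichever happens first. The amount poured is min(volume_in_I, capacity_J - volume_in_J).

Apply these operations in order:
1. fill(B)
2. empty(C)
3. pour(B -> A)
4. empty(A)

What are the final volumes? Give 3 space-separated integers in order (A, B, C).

Answer: 0 4 0

Derivation:
Step 1: fill(B) -> (A=2 B=6 C=7)
Step 2: empty(C) -> (A=2 B=6 C=0)
Step 3: pour(B -> A) -> (A=4 B=4 C=0)
Step 4: empty(A) -> (A=0 B=4 C=0)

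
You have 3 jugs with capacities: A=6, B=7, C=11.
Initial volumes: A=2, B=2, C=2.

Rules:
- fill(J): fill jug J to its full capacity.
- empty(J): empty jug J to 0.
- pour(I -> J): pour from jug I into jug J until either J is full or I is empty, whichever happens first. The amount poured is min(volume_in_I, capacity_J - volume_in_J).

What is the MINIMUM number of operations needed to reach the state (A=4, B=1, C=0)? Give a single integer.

BFS from (A=2, B=2, C=2). One shortest path:
  1. fill(B) -> (A=2 B=7 C=2)
  2. pour(A -> C) -> (A=0 B=7 C=4)
  3. pour(B -> A) -> (A=6 B=1 C=4)
  4. empty(A) -> (A=0 B=1 C=4)
  5. pour(C -> A) -> (A=4 B=1 C=0)
Reached target in 5 moves.

Answer: 5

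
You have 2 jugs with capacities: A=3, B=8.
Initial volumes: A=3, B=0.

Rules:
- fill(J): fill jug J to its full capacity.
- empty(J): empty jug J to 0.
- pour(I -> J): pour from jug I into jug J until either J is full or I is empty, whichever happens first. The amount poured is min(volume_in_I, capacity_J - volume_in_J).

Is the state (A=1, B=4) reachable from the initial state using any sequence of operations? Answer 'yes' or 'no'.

Answer: no

Derivation:
BFS explored all 22 reachable states.
Reachable set includes: (0,0), (0,1), (0,2), (0,3), (0,4), (0,5), (0,6), (0,7), (0,8), (1,0), (1,8), (2,0) ...
Target (A=1, B=4) not in reachable set → no.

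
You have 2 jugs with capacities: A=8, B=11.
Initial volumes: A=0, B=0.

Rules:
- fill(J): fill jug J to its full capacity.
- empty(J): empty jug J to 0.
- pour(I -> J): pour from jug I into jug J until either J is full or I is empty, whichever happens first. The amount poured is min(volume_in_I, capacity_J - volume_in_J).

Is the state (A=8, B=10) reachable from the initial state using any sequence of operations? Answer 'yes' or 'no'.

Answer: yes

Derivation:
BFS from (A=0, B=0):
  1. fill(A) -> (A=8 B=0)
  2. pour(A -> B) -> (A=0 B=8)
  3. fill(A) -> (A=8 B=8)
  4. pour(A -> B) -> (A=5 B=11)
  5. empty(B) -> (A=5 B=0)
  6. pour(A -> B) -> (A=0 B=5)
  7. fill(A) -> (A=8 B=5)
  8. pour(A -> B) -> (A=2 B=11)
  9. empty(B) -> (A=2 B=0)
  10. pour(A -> B) -> (A=0 B=2)
  11. fill(A) -> (A=8 B=2)
  12. pour(A -> B) -> (A=0 B=10)
  13. fill(A) -> (A=8 B=10)
Target reached → yes.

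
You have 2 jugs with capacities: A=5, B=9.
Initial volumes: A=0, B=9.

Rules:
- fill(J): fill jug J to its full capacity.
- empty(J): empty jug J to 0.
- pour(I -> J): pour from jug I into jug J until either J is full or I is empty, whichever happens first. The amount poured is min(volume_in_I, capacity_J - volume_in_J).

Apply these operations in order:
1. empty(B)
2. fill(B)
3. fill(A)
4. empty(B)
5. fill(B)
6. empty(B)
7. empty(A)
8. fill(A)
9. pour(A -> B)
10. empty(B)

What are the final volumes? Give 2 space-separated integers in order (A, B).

Step 1: empty(B) -> (A=0 B=0)
Step 2: fill(B) -> (A=0 B=9)
Step 3: fill(A) -> (A=5 B=9)
Step 4: empty(B) -> (A=5 B=0)
Step 5: fill(B) -> (A=5 B=9)
Step 6: empty(B) -> (A=5 B=0)
Step 7: empty(A) -> (A=0 B=0)
Step 8: fill(A) -> (A=5 B=0)
Step 9: pour(A -> B) -> (A=0 B=5)
Step 10: empty(B) -> (A=0 B=0)

Answer: 0 0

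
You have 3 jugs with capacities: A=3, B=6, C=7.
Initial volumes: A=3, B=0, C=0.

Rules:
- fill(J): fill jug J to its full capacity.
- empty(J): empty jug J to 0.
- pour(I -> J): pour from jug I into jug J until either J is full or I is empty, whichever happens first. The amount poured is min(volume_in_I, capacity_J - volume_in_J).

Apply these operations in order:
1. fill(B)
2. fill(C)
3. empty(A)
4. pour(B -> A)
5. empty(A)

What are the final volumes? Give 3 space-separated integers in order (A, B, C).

Answer: 0 3 7

Derivation:
Step 1: fill(B) -> (A=3 B=6 C=0)
Step 2: fill(C) -> (A=3 B=6 C=7)
Step 3: empty(A) -> (A=0 B=6 C=7)
Step 4: pour(B -> A) -> (A=3 B=3 C=7)
Step 5: empty(A) -> (A=0 B=3 C=7)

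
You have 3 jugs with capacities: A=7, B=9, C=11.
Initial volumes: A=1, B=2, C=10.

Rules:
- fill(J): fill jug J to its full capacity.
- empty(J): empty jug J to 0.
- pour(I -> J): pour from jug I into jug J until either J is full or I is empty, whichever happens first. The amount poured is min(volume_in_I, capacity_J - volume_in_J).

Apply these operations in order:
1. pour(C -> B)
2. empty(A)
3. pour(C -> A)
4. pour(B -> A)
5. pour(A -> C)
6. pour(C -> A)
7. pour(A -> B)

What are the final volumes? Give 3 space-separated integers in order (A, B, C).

Answer: 3 9 0

Derivation:
Step 1: pour(C -> B) -> (A=1 B=9 C=3)
Step 2: empty(A) -> (A=0 B=9 C=3)
Step 3: pour(C -> A) -> (A=3 B=9 C=0)
Step 4: pour(B -> A) -> (A=7 B=5 C=0)
Step 5: pour(A -> C) -> (A=0 B=5 C=7)
Step 6: pour(C -> A) -> (A=7 B=5 C=0)
Step 7: pour(A -> B) -> (A=3 B=9 C=0)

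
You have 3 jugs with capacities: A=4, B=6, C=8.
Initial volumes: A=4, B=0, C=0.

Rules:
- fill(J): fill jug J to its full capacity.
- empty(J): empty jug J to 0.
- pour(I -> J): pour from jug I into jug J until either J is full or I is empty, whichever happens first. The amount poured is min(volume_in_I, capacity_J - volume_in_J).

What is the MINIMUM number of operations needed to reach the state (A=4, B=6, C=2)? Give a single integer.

Answer: 2

Derivation:
BFS from (A=4, B=0, C=0). One shortest path:
  1. fill(C) -> (A=4 B=0 C=8)
  2. pour(C -> B) -> (A=4 B=6 C=2)
Reached target in 2 moves.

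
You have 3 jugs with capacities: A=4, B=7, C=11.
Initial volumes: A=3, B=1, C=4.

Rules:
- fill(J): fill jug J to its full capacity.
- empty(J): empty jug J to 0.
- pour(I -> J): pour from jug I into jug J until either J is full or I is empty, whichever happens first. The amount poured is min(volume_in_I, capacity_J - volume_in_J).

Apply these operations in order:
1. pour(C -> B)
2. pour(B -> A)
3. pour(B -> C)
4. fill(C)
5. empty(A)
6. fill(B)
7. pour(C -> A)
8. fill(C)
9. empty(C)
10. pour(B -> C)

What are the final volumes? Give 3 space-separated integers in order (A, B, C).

Step 1: pour(C -> B) -> (A=3 B=5 C=0)
Step 2: pour(B -> A) -> (A=4 B=4 C=0)
Step 3: pour(B -> C) -> (A=4 B=0 C=4)
Step 4: fill(C) -> (A=4 B=0 C=11)
Step 5: empty(A) -> (A=0 B=0 C=11)
Step 6: fill(B) -> (A=0 B=7 C=11)
Step 7: pour(C -> A) -> (A=4 B=7 C=7)
Step 8: fill(C) -> (A=4 B=7 C=11)
Step 9: empty(C) -> (A=4 B=7 C=0)
Step 10: pour(B -> C) -> (A=4 B=0 C=7)

Answer: 4 0 7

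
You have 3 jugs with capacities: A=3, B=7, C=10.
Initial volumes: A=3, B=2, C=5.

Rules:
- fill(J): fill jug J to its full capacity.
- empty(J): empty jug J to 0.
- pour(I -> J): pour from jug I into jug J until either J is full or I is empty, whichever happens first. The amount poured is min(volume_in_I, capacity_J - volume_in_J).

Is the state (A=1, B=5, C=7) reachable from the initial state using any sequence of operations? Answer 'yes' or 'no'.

Answer: no

Derivation:
BFS explored all 244 reachable states.
Reachable set includes: (0,0,0), (0,0,1), (0,0,2), (0,0,3), (0,0,4), (0,0,5), (0,0,6), (0,0,7), (0,0,8), (0,0,9), (0,0,10), (0,1,0) ...
Target (A=1, B=5, C=7) not in reachable set → no.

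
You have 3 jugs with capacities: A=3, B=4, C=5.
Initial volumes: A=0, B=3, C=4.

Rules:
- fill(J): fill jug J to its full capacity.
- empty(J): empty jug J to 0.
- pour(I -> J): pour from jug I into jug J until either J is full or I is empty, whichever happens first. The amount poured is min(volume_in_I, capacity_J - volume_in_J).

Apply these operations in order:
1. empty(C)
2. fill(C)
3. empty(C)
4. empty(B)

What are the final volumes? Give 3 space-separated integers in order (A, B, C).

Answer: 0 0 0

Derivation:
Step 1: empty(C) -> (A=0 B=3 C=0)
Step 2: fill(C) -> (A=0 B=3 C=5)
Step 3: empty(C) -> (A=0 B=3 C=0)
Step 4: empty(B) -> (A=0 B=0 C=0)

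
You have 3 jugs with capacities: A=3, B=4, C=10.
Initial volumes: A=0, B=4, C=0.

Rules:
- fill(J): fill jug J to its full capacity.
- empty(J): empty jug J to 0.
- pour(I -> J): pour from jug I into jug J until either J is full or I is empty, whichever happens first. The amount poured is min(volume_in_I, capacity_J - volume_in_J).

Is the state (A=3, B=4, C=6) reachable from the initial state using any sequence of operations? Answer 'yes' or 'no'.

Answer: yes

Derivation:
BFS from (A=0, B=4, C=0):
  1. fill(A) -> (A=3 B=4 C=0)
  2. empty(B) -> (A=3 B=0 C=0)
  3. fill(C) -> (A=3 B=0 C=10)
  4. pour(C -> B) -> (A=3 B=4 C=6)
Target reached → yes.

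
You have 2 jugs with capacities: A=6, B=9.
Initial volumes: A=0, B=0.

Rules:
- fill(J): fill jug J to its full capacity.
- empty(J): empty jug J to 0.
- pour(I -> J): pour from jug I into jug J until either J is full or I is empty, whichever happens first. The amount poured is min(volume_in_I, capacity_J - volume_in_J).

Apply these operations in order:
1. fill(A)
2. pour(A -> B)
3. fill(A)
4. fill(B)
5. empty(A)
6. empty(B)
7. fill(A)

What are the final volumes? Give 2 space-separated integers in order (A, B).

Answer: 6 0

Derivation:
Step 1: fill(A) -> (A=6 B=0)
Step 2: pour(A -> B) -> (A=0 B=6)
Step 3: fill(A) -> (A=6 B=6)
Step 4: fill(B) -> (A=6 B=9)
Step 5: empty(A) -> (A=0 B=9)
Step 6: empty(B) -> (A=0 B=0)
Step 7: fill(A) -> (A=6 B=0)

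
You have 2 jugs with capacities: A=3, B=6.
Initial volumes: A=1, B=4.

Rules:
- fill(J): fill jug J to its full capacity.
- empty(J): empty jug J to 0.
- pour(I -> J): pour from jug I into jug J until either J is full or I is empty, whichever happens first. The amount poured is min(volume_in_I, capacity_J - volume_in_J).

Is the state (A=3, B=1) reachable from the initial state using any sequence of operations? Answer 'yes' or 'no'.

Answer: yes

Derivation:
BFS from (A=1, B=4):
  1. empty(A) -> (A=0 B=4)
  2. pour(B -> A) -> (A=3 B=1)
Target reached → yes.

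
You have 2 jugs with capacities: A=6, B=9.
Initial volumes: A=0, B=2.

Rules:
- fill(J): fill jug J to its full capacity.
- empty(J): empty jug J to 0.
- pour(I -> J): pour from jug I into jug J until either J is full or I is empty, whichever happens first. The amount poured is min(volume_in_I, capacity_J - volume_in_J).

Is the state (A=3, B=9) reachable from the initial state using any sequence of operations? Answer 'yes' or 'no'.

BFS from (A=0, B=2):
  1. fill(A) -> (A=6 B=2)
  2. empty(B) -> (A=6 B=0)
  3. pour(A -> B) -> (A=0 B=6)
  4. fill(A) -> (A=6 B=6)
  5. pour(A -> B) -> (A=3 B=9)
Target reached → yes.

Answer: yes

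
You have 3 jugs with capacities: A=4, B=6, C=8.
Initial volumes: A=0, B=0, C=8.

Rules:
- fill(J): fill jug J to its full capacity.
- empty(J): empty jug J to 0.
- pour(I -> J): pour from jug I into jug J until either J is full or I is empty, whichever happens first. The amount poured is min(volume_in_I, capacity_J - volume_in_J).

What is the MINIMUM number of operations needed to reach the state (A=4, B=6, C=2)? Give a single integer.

BFS from (A=0, B=0, C=8). One shortest path:
  1. fill(A) -> (A=4 B=0 C=8)
  2. pour(C -> B) -> (A=4 B=6 C=2)
Reached target in 2 moves.

Answer: 2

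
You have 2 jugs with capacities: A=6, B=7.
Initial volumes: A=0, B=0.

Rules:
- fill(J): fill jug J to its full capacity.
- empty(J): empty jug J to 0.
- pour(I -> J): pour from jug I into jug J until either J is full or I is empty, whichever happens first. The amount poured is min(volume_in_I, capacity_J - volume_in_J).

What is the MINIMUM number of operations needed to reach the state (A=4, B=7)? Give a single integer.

BFS from (A=0, B=0). One shortest path:
  1. fill(A) -> (A=6 B=0)
  2. pour(A -> B) -> (A=0 B=6)
  3. fill(A) -> (A=6 B=6)
  4. pour(A -> B) -> (A=5 B=7)
  5. empty(B) -> (A=5 B=0)
  6. pour(A -> B) -> (A=0 B=5)
  7. fill(A) -> (A=6 B=5)
  8. pour(A -> B) -> (A=4 B=7)
Reached target in 8 moves.

Answer: 8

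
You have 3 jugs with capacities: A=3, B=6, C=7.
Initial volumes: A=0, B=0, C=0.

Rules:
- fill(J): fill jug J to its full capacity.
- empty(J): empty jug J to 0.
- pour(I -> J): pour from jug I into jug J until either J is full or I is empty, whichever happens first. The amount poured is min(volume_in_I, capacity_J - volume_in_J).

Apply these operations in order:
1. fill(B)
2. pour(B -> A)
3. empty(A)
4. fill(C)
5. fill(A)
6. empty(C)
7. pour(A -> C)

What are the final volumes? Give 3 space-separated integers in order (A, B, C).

Step 1: fill(B) -> (A=0 B=6 C=0)
Step 2: pour(B -> A) -> (A=3 B=3 C=0)
Step 3: empty(A) -> (A=0 B=3 C=0)
Step 4: fill(C) -> (A=0 B=3 C=7)
Step 5: fill(A) -> (A=3 B=3 C=7)
Step 6: empty(C) -> (A=3 B=3 C=0)
Step 7: pour(A -> C) -> (A=0 B=3 C=3)

Answer: 0 3 3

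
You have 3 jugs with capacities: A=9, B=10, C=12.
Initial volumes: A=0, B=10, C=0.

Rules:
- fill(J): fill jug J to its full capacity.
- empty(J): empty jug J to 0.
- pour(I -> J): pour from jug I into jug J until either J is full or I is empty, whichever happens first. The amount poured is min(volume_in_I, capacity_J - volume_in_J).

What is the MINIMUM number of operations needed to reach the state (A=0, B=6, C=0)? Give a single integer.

BFS from (A=0, B=10, C=0). One shortest path:
  1. fill(A) -> (A=9 B=10 C=0)
  2. empty(B) -> (A=9 B=0 C=0)
  3. pour(A -> B) -> (A=0 B=9 C=0)
  4. fill(A) -> (A=9 B=9 C=0)
  5. pour(A -> C) -> (A=0 B=9 C=9)
  6. pour(B -> C) -> (A=0 B=6 C=12)
  7. empty(C) -> (A=0 B=6 C=0)
Reached target in 7 moves.

Answer: 7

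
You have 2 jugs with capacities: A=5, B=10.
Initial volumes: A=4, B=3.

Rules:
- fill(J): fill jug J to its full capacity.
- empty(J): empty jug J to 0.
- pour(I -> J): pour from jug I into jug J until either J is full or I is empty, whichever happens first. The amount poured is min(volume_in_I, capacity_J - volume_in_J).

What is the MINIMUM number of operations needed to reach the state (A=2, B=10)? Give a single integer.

BFS from (A=4, B=3). One shortest path:
  1. pour(A -> B) -> (A=0 B=7)
  2. fill(A) -> (A=5 B=7)
  3. pour(A -> B) -> (A=2 B=10)
Reached target in 3 moves.

Answer: 3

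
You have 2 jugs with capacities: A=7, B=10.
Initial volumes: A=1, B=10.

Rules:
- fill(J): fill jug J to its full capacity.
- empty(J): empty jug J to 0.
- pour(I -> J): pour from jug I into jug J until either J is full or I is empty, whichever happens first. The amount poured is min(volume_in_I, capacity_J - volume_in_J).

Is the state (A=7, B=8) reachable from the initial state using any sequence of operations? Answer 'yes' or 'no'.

Answer: yes

Derivation:
BFS from (A=1, B=10):
  1. empty(B) -> (A=1 B=0)
  2. pour(A -> B) -> (A=0 B=1)
  3. fill(A) -> (A=7 B=1)
  4. pour(A -> B) -> (A=0 B=8)
  5. fill(A) -> (A=7 B=8)
Target reached → yes.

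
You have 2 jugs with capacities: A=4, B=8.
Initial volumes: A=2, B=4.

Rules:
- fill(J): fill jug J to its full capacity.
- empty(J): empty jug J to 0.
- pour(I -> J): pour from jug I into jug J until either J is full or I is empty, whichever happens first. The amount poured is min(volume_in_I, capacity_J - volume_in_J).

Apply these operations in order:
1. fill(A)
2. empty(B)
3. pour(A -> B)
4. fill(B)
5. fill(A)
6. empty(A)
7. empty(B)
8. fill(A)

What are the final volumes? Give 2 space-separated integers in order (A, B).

Answer: 4 0

Derivation:
Step 1: fill(A) -> (A=4 B=4)
Step 2: empty(B) -> (A=4 B=0)
Step 3: pour(A -> B) -> (A=0 B=4)
Step 4: fill(B) -> (A=0 B=8)
Step 5: fill(A) -> (A=4 B=8)
Step 6: empty(A) -> (A=0 B=8)
Step 7: empty(B) -> (A=0 B=0)
Step 8: fill(A) -> (A=4 B=0)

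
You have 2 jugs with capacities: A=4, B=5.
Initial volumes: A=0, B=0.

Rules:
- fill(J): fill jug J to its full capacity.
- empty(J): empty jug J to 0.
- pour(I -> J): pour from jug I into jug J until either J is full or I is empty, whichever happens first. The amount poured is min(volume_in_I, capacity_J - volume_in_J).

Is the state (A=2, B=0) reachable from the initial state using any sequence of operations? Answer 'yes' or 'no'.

BFS from (A=0, B=0):
  1. fill(B) -> (A=0 B=5)
  2. pour(B -> A) -> (A=4 B=1)
  3. empty(A) -> (A=0 B=1)
  4. pour(B -> A) -> (A=1 B=0)
  5. fill(B) -> (A=1 B=5)
  6. pour(B -> A) -> (A=4 B=2)
  7. empty(A) -> (A=0 B=2)
  8. pour(B -> A) -> (A=2 B=0)
Target reached → yes.

Answer: yes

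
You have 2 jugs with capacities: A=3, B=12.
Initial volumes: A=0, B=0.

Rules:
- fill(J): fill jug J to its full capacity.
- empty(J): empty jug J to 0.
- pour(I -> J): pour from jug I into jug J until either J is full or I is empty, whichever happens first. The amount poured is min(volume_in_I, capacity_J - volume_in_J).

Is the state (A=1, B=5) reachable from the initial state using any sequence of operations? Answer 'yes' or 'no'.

Answer: no

Derivation:
BFS explored all 10 reachable states.
Reachable set includes: (0,0), (0,3), (0,6), (0,9), (0,12), (3,0), (3,3), (3,6), (3,9), (3,12)
Target (A=1, B=5) not in reachable set → no.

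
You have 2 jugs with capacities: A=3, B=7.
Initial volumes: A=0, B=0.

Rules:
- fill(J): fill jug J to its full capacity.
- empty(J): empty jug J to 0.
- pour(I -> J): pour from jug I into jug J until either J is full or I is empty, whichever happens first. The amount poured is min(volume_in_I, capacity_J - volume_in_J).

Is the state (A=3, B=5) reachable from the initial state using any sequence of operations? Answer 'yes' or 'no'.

BFS from (A=0, B=0):
  1. fill(B) -> (A=0 B=7)
  2. pour(B -> A) -> (A=3 B=4)
  3. empty(A) -> (A=0 B=4)
  4. pour(B -> A) -> (A=3 B=1)
  5. empty(A) -> (A=0 B=1)
  6. pour(B -> A) -> (A=1 B=0)
  7. fill(B) -> (A=1 B=7)
  8. pour(B -> A) -> (A=3 B=5)
Target reached → yes.

Answer: yes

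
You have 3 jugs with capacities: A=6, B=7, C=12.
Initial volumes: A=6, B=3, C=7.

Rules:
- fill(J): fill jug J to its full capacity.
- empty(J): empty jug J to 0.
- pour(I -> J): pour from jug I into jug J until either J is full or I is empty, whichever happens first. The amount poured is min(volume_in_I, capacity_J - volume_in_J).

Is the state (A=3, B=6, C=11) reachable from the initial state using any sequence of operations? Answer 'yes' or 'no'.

BFS explored all 398 reachable states.
Reachable set includes: (0,0,0), (0,0,1), (0,0,2), (0,0,3), (0,0,4), (0,0,5), (0,0,6), (0,0,7), (0,0,8), (0,0,9), (0,0,10), (0,0,11) ...
Target (A=3, B=6, C=11) not in reachable set → no.

Answer: no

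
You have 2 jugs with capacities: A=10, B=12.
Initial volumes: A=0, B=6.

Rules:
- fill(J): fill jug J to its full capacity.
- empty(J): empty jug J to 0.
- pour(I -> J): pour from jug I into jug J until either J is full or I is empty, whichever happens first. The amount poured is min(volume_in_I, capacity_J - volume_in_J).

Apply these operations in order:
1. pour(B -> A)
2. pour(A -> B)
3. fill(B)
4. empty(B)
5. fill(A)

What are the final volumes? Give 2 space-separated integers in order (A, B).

Step 1: pour(B -> A) -> (A=6 B=0)
Step 2: pour(A -> B) -> (A=0 B=6)
Step 3: fill(B) -> (A=0 B=12)
Step 4: empty(B) -> (A=0 B=0)
Step 5: fill(A) -> (A=10 B=0)

Answer: 10 0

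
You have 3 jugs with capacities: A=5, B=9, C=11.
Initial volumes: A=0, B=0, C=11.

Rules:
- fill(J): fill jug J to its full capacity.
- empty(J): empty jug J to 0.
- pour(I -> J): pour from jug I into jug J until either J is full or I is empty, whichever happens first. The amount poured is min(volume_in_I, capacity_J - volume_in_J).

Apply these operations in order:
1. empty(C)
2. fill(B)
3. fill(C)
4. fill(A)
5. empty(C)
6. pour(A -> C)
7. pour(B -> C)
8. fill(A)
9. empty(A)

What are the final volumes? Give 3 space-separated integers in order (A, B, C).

Step 1: empty(C) -> (A=0 B=0 C=0)
Step 2: fill(B) -> (A=0 B=9 C=0)
Step 3: fill(C) -> (A=0 B=9 C=11)
Step 4: fill(A) -> (A=5 B=9 C=11)
Step 5: empty(C) -> (A=5 B=9 C=0)
Step 6: pour(A -> C) -> (A=0 B=9 C=5)
Step 7: pour(B -> C) -> (A=0 B=3 C=11)
Step 8: fill(A) -> (A=5 B=3 C=11)
Step 9: empty(A) -> (A=0 B=3 C=11)

Answer: 0 3 11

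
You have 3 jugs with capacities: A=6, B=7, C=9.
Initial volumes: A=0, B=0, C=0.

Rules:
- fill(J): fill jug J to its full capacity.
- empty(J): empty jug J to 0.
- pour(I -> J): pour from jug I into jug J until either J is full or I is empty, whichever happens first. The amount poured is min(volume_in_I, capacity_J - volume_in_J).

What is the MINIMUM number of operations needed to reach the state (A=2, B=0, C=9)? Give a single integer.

BFS from (A=0, B=0, C=0). One shortest path:
  1. fill(C) -> (A=0 B=0 C=9)
  2. pour(C -> B) -> (A=0 B=7 C=2)
  3. empty(B) -> (A=0 B=0 C=2)
  4. pour(C -> A) -> (A=2 B=0 C=0)
  5. fill(C) -> (A=2 B=0 C=9)
Reached target in 5 moves.

Answer: 5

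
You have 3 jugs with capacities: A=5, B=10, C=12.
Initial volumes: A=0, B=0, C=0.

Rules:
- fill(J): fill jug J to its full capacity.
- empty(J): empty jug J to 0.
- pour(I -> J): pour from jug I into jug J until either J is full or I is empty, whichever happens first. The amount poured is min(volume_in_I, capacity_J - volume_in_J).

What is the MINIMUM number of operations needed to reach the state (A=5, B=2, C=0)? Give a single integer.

Answer: 5

Derivation:
BFS from (A=0, B=0, C=0). One shortest path:
  1. fill(A) -> (A=5 B=0 C=0)
  2. fill(C) -> (A=5 B=0 C=12)
  3. pour(C -> B) -> (A=5 B=10 C=2)
  4. empty(B) -> (A=5 B=0 C=2)
  5. pour(C -> B) -> (A=5 B=2 C=0)
Reached target in 5 moves.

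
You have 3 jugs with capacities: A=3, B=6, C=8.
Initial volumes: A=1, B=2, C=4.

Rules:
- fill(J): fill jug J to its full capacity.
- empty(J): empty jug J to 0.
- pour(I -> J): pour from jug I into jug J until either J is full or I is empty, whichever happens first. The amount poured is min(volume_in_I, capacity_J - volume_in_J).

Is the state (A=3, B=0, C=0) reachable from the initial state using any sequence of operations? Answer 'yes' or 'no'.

Answer: yes

Derivation:
BFS from (A=1, B=2, C=4):
  1. empty(C) -> (A=1 B=2 C=0)
  2. pour(B -> A) -> (A=3 B=0 C=0)
Target reached → yes.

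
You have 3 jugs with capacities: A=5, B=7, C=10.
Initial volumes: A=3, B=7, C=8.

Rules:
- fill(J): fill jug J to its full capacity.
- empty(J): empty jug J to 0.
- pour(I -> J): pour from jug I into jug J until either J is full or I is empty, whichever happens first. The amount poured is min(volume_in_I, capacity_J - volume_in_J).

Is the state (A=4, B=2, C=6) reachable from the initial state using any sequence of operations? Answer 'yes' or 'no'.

Answer: no

Derivation:
BFS explored all 312 reachable states.
Reachable set includes: (0,0,0), (0,0,1), (0,0,2), (0,0,3), (0,0,4), (0,0,5), (0,0,6), (0,0,7), (0,0,8), (0,0,9), (0,0,10), (0,1,0) ...
Target (A=4, B=2, C=6) not in reachable set → no.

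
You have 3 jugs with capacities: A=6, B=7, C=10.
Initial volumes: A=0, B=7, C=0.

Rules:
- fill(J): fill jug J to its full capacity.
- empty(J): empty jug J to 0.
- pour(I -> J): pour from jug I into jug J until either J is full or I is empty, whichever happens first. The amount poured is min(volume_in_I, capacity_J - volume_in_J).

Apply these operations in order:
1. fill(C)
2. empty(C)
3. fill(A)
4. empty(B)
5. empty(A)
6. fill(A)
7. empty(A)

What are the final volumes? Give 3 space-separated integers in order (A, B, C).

Step 1: fill(C) -> (A=0 B=7 C=10)
Step 2: empty(C) -> (A=0 B=7 C=0)
Step 3: fill(A) -> (A=6 B=7 C=0)
Step 4: empty(B) -> (A=6 B=0 C=0)
Step 5: empty(A) -> (A=0 B=0 C=0)
Step 6: fill(A) -> (A=6 B=0 C=0)
Step 7: empty(A) -> (A=0 B=0 C=0)

Answer: 0 0 0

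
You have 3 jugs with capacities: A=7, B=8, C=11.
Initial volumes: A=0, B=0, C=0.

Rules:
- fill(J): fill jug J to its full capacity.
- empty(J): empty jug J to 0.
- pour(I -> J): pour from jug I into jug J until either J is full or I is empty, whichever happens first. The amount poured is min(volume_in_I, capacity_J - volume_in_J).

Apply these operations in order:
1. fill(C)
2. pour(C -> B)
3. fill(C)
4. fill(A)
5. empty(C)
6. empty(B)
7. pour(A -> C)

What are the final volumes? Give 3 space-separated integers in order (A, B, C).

Answer: 0 0 7

Derivation:
Step 1: fill(C) -> (A=0 B=0 C=11)
Step 2: pour(C -> B) -> (A=0 B=8 C=3)
Step 3: fill(C) -> (A=0 B=8 C=11)
Step 4: fill(A) -> (A=7 B=8 C=11)
Step 5: empty(C) -> (A=7 B=8 C=0)
Step 6: empty(B) -> (A=7 B=0 C=0)
Step 7: pour(A -> C) -> (A=0 B=0 C=7)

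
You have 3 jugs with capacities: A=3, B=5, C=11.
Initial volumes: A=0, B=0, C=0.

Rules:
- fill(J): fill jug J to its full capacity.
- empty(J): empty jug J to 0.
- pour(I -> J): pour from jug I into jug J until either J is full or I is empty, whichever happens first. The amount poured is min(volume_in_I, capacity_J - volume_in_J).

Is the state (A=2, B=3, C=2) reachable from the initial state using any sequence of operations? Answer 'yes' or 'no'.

Answer: no

Derivation:
BFS explored all 208 reachable states.
Reachable set includes: (0,0,0), (0,0,1), (0,0,2), (0,0,3), (0,0,4), (0,0,5), (0,0,6), (0,0,7), (0,0,8), (0,0,9), (0,0,10), (0,0,11) ...
Target (A=2, B=3, C=2) not in reachable set → no.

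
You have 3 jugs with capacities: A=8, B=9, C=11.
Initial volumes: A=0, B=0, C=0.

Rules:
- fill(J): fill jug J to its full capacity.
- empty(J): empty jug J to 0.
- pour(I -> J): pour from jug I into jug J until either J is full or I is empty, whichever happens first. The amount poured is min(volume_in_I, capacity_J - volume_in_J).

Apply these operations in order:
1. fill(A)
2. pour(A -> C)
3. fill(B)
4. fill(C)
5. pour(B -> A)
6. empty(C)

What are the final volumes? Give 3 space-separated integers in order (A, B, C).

Step 1: fill(A) -> (A=8 B=0 C=0)
Step 2: pour(A -> C) -> (A=0 B=0 C=8)
Step 3: fill(B) -> (A=0 B=9 C=8)
Step 4: fill(C) -> (A=0 B=9 C=11)
Step 5: pour(B -> A) -> (A=8 B=1 C=11)
Step 6: empty(C) -> (A=8 B=1 C=0)

Answer: 8 1 0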